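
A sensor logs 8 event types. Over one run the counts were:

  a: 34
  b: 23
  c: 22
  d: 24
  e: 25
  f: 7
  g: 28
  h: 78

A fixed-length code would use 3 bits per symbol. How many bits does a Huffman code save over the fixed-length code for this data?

Fixed-length: 3 bits × 241 symbols = 723 bits.
Huffman merges:
f(7) + c(22) → 29
b(23) + d(24) → 47
e(25) + g(28) → 53
29 + a(34) → 63
47 + 53 → 100
63 + h(78) → 141
100 + 141 → 241
Huffman total = 29 + 47 + 53 + 63 + 100 + 141 + 241 = 674 bits.
Saving = 723 − 674 = 49 bits.

49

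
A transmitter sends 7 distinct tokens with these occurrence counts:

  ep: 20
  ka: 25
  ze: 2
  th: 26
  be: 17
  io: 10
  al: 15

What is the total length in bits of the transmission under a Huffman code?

Merge the two smallest weights repeatedly:
merge ze(2) and io(10): 12
merge 12 and al(15): 27
merge be(17) and ep(20): 37
merge ka(25) and th(26): 51
merge 27 and 37: 64
merge 51 and 64: 115
Each symbol's bit-cost is frequency × depth; summing gives 306 bits (equivalently 12 + 27 + 37 + 51 + 64 + 115).

306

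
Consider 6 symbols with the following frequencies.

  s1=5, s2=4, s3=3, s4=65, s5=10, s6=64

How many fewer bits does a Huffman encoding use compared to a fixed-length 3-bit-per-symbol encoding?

175

Fixed-length: 3 bits × 151 symbols = 453 bits.
Huffman merges:
combine s3(3), s2(4) → 7
combine s1(5), 7 → 12
combine s5(10), 12 → 22
combine 22, s6(64) → 86
combine s4(65), 86 → 151
Huffman total = 7 + 12 + 22 + 86 + 151 = 278 bits.
Saving = 453 − 278 = 175 bits.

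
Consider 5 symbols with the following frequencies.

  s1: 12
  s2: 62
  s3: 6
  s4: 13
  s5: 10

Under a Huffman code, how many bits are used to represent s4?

Build the tree from the bottom:
combine s3(6), s5(10) → 16
combine s1(12), s4(13) → 25
combine 16, 25 → 41
combine 41, s2(62) → 103
The subtree containing s4 is merged 3 times, so code length = 3.

3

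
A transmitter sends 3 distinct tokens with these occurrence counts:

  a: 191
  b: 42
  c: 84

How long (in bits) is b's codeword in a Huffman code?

2

Build the tree from the bottom:
b(42) + c(84) → 126
126 + a(191) → 317
b sits 2 levels below the root, so its codeword is 2 bits.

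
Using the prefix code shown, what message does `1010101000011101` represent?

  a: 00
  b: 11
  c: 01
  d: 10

Read left to right; each codeword is recognised as soon as it completes (prefix code):
  10→d | 10→d | 10→d | 10→d | 00→a | 01→c | 11→b | 01→c
Decoded message: ddddacbc

ddddacbc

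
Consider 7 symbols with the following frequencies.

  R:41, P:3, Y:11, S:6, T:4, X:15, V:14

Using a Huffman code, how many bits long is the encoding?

220

Greedily combine the two least-frequent nodes:
merge P(3) and T(4): 7
merge S(6) and 7: 13
merge Y(11) and 13: 24
merge V(14) and X(15): 29
merge 24 and 29: 53
merge R(41) and 53: 94
Each symbol's bit-cost is frequency × depth; summing gives 220 bits (equivalently 7 + 13 + 24 + 29 + 53 + 94).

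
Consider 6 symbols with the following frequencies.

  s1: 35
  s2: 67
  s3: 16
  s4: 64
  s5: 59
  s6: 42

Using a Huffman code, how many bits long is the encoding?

710

Merge the two smallest weights repeatedly:
merge s3(16) and s1(35): 51
merge s6(42) and 51: 93
merge s5(59) and s4(64): 123
merge s2(67) and 93: 160
merge 123 and 160: 283
Total encoded bits = sum of merged weights = 51 + 93 + 123 + 160 + 283 = 710.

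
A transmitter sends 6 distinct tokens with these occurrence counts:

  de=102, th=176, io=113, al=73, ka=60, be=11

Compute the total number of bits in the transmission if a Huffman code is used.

1285

Build the Huffman tree bottom-up:
be(11) + ka(60) → 71
71 + al(73) → 144
de(102) + io(113) → 215
144 + th(176) → 320
215 + 320 → 535
The encoded length is the sum of every internal node's weight: 71 + 144 + 215 + 320 + 535 = 1285 bits.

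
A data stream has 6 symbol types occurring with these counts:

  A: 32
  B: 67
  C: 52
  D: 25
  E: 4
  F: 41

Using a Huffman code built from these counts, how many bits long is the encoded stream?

Merge the two smallest weights repeatedly:
merge E(4) and D(25): 29
merge 29 and A(32): 61
merge F(41) and C(52): 93
merge 61 and B(67): 128
merge 93 and 128: 221
Each symbol's bit-cost is frequency × depth; summing gives 532 bits (equivalently 29 + 61 + 93 + 128 + 221).

532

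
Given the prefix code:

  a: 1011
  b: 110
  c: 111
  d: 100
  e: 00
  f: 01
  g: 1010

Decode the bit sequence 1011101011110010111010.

Read left to right; each codeword is recognised as soon as it completes (prefix code):
  1011→a | 1010→g | 111→c | 100→d | 1011→a | 1010→g
Decoded message: agcdag

agcdag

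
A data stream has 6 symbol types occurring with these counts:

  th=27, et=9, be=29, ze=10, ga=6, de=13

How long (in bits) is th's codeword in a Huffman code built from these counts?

2

Build the tree from the bottom:
combine ga(6), et(9) → 15
combine ze(10), de(13) → 23
combine 15, 23 → 38
combine th(27), be(29) → 56
combine 38, 56 → 94
th's leaf is at depth 2, giving a 2-bit codeword.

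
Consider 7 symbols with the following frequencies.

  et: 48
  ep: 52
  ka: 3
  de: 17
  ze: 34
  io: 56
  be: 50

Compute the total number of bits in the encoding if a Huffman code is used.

692

Merge the two smallest weights repeatedly:
combine ka(3), de(17) → 20
combine 20, ze(34) → 54
combine et(48), be(50) → 98
combine ep(52), 54 → 106
combine io(56), 98 → 154
combine 106, 154 → 260
Total encoded bits = sum of merged weights = 20 + 54 + 98 + 106 + 154 + 260 = 692.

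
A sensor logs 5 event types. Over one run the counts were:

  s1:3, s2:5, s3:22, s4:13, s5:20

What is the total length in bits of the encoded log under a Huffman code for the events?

133

Build the Huffman tree bottom-up:
merge s1(3) and s2(5): 8
merge 8 and s4(13): 21
merge s5(20) and 21: 41
merge s3(22) and 41: 63
Each symbol's bit-cost is frequency × depth; summing gives 133 bits (equivalently 8 + 21 + 41 + 63).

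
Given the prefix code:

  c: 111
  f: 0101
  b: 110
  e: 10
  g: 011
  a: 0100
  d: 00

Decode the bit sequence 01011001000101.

feaf

Read left to right; each codeword is recognised as soon as it completes (prefix code):
  0101→f | 10→e | 0100→a | 0101→f
Decoded message: feaf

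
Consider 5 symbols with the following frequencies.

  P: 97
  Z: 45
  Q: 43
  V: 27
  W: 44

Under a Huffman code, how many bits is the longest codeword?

3

Merge the two lowest-weight nodes at each step:
merge V(27) and Q(43): 70
merge W(44) and Z(45): 89
merge 70 and 89: 159
merge P(97) and 159: 256
Maximum depth reached is 3.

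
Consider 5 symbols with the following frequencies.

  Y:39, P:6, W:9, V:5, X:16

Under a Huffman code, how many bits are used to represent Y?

1

Huffman merges, smallest pair first:
combine V(5), P(6) → 11
combine W(9), 11 → 20
combine X(16), 20 → 36
combine 36, Y(39) → 75
Y is a child of the root — depth 1, so its codeword is a single bit.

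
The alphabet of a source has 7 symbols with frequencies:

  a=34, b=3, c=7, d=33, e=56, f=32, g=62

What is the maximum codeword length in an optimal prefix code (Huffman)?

Merge the two lowest-weight nodes at each step:
merge b(3) and c(7): 10
merge 10 and f(32): 42
merge d(33) and a(34): 67
merge 42 and e(56): 98
merge g(62) and 67: 129
merge 98 and 129: 227
The first pair merged (b, c) ends up deepest, at depth 4.

4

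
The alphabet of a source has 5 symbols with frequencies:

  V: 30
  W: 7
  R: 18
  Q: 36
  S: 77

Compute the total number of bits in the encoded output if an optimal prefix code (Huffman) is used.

339

Merge the two smallest weights repeatedly:
merge W(7) and R(18): 25
merge 25 and V(30): 55
merge Q(36) and 55: 91
merge S(77) and 91: 168
Each symbol's bit-cost is frequency × depth; summing gives 339 bits (equivalently 25 + 55 + 91 + 168).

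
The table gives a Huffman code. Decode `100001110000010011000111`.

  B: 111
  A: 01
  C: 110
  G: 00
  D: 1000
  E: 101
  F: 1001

Read left to right; each codeword is recognised as soon as it completes (prefix code):
  1000→D | 01→A | 110→C | 00→G | 00→G | 1001→F | 1000→D | 111→B
Decoded message: DACGGFDB

DACGGFDB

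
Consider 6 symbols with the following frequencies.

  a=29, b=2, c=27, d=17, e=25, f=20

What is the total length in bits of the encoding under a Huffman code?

Build the Huffman tree bottom-up:
merge b(2) and d(17): 19
merge 19 and f(20): 39
merge e(25) and c(27): 52
merge a(29) and 39: 68
merge 52 and 68: 120
Total encoded bits = sum of merged weights = 19 + 39 + 52 + 68 + 120 = 298.

298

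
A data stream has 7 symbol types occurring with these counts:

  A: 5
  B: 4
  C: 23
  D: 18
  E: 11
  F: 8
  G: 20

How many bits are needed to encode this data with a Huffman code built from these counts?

Build the Huffman tree bottom-up:
merge B(4) and A(5): 9
merge F(8) and 9: 17
merge E(11) and 17: 28
merge D(18) and G(20): 38
merge C(23) and 28: 51
merge 38 and 51: 89
Total encoded bits = sum of merged weights = 9 + 17 + 28 + 38 + 51 + 89 = 232.

232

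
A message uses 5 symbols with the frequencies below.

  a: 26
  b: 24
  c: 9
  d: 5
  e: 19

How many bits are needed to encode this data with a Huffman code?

180

Merge the two smallest weights repeatedly:
merge d(5) and c(9): 14
merge 14 and e(19): 33
merge b(24) and a(26): 50
merge 33 and 50: 83
Each symbol's bit-cost is frequency × depth; summing gives 180 bits (equivalently 14 + 33 + 50 + 83).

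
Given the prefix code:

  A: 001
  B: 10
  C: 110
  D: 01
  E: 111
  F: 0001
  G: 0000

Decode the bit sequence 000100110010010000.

FABDAG

Read left to right; each codeword is recognised as soon as it completes (prefix code):
  0001→F | 001→A | 10→B | 01→D | 001→A | 0000→G
Decoded message: FABDAG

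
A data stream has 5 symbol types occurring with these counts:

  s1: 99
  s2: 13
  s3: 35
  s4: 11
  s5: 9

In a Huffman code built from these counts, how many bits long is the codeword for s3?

Huffman merges, smallest pair first:
s5(9) + s4(11) → 20
s2(13) + 20 → 33
33 + s3(35) → 68
68 + s1(99) → 167
s3 sits 2 levels below the root, so its codeword is 2 bits.

2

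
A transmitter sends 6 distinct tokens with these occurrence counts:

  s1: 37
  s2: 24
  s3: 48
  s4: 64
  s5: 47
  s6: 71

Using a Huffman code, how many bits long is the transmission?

Merge the two smallest weights repeatedly:
combine s2(24), s1(37) → 61
combine s5(47), s3(48) → 95
combine 61, s4(64) → 125
combine s6(71), 95 → 166
combine 125, 166 → 291
Each symbol's bit-cost is frequency × depth; summing gives 738 bits (equivalently 61 + 95 + 125 + 166 + 291).

738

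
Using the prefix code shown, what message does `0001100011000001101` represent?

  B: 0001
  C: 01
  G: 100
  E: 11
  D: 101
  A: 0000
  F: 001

BGCGBD

Read left to right; each codeword is recognised as soon as it completes (prefix code):
  0001→B | 100→G | 01→C | 100→G | 0001→B | 101→D
Decoded message: BGCGBD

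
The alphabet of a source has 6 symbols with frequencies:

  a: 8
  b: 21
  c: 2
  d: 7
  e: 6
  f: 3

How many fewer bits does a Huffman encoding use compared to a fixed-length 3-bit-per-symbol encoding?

37

Fixed-length: 3 bits × 47 symbols = 141 bits.
Huffman merges:
combine c(2), f(3) → 5
combine 5, e(6) → 11
combine d(7), a(8) → 15
combine 11, 15 → 26
combine b(21), 26 → 47
Huffman total = 5 + 11 + 15 + 26 + 47 = 104 bits.
Saving = 141 − 104 = 37 bits.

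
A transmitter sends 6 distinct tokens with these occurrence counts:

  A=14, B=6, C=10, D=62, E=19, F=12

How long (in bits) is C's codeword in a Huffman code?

Build the tree from the bottom:
B(6) + C(10) → 16
F(12) + A(14) → 26
16 + E(19) → 35
26 + 35 → 61
61 + D(62) → 123
C sits 4 levels below the root, so its codeword is 4 bits.

4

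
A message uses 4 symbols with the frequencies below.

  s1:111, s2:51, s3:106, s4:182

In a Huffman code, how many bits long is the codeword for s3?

Huffman merges, smallest pair first:
merge s2(51) and s3(106): 157
merge s1(111) and 157: 268
merge s4(182) and 268: 450
s3's leaf is at depth 3, giving a 3-bit codeword.

3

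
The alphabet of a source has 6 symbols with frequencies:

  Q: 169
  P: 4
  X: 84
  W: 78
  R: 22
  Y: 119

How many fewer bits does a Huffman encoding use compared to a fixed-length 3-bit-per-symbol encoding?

346

Fixed-length: 3 bits × 476 symbols = 1428 bits.
Huffman merges:
combine P(4), R(22) → 26
combine 26, W(78) → 104
combine X(84), 104 → 188
combine Y(119), Q(169) → 288
combine 188, 288 → 476
Huffman total = 26 + 104 + 188 + 288 + 476 = 1082 bits.
Saving = 1428 − 1082 = 346 bits.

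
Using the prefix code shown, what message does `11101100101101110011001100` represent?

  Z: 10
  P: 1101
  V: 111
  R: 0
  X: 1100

VRXZPXXX

Read left to right; each codeword is recognised as soon as it completes (prefix code):
  111→V | 0→R | 1100→X | 10→Z | 1101→P | 1100→X | 1100→X | 1100→X
Decoded message: VRXZPXXX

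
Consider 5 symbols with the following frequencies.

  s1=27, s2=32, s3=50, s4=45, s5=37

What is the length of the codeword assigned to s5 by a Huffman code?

Huffman merges, smallest pair first:
s1(27) + s2(32) → 59
s5(37) + s4(45) → 82
s3(50) + 59 → 109
82 + 109 → 191
The subtree containing s5 is merged 2 times, so code length = 2.

2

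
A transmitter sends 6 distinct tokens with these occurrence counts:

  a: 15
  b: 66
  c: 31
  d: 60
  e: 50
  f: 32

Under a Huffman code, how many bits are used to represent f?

3

Repeatedly merge the two smallest:
combine a(15), c(31) → 46
combine f(32), 46 → 78
combine e(50), d(60) → 110
combine b(66), 78 → 144
combine 110, 144 → 254
f sits 3 levels below the root, so its codeword is 3 bits.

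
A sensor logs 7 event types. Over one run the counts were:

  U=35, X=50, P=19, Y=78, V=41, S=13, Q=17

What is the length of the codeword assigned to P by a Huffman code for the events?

3

Repeatedly merge the two smallest:
S(13) + Q(17) → 30
P(19) + 30 → 49
U(35) + V(41) → 76
49 + X(50) → 99
76 + Y(78) → 154
99 + 154 → 253
P sits 3 levels below the root, so its codeword is 3 bits.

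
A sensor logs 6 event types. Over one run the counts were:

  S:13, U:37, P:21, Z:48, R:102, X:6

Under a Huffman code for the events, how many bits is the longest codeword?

5

Merge the two lowest-weight nodes at each step:
merge X(6) and S(13): 19
merge 19 and P(21): 40
merge U(37) and 40: 77
merge Z(48) and 77: 125
merge R(102) and 125: 227
The first pair merged (X, S) ends up deepest, at depth 5.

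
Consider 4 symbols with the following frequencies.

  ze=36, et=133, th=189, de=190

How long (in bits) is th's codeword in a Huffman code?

2

Repeatedly merge the two smallest:
ze(36) + et(133) → 169
169 + th(189) → 358
de(190) + 358 → 548
th sits 2 levels below the root, so its codeword is 2 bits.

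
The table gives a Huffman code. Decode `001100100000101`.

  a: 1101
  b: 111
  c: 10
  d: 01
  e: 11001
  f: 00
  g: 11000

Read left to right; each codeword is recognised as soon as it completes (prefix code):
  00→f | 11001→e | 00→f | 00→f | 01→d | 01→d
Decoded message: feffdd

feffdd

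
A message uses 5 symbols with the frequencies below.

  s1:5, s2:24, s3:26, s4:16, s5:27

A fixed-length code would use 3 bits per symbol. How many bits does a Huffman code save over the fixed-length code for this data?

Fixed-length: 3 bits × 98 symbols = 294 bits.
Huffman merges:
combine s1(5), s4(16) → 21
combine 21, s2(24) → 45
combine s3(26), s5(27) → 53
combine 45, 53 → 98
Huffman total = 21 + 45 + 53 + 98 = 217 bits.
Saving = 294 − 217 = 77 bits.

77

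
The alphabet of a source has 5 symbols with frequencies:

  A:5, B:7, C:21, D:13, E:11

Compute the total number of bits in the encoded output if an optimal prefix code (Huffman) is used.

Merge the two smallest weights repeatedly:
combine A(5), B(7) → 12
combine E(11), 12 → 23
combine D(13), C(21) → 34
combine 23, 34 → 57
Each symbol's bit-cost is frequency × depth; summing gives 126 bits (equivalently 12 + 23 + 34 + 57).

126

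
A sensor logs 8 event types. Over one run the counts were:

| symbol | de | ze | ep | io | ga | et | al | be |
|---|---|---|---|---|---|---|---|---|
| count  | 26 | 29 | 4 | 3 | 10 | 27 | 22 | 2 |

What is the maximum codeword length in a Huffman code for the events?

Merge the two lowest-weight nodes at each step:
be(2) + io(3) → 5
ep(4) + 5 → 9
9 + ga(10) → 19
19 + al(22) → 41
de(26) + et(27) → 53
ze(29) + 41 → 70
53 + 70 → 123
The first pair merged (be, io) ends up deepest, at depth 6.

6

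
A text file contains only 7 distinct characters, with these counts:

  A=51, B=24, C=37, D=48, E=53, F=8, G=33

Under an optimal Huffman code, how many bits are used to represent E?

Huffman merges, smallest pair first:
combine F(8), B(24) → 32
combine 32, G(33) → 65
combine C(37), D(48) → 85
combine A(51), E(53) → 104
combine 65, 85 → 150
combine 104, 150 → 254
E's leaf is at depth 2, giving a 2-bit codeword.

2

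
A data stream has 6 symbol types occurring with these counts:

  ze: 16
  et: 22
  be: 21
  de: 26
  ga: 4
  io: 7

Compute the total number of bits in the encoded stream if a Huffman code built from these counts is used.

Build the Huffman tree bottom-up:
combine ga(4), io(7) → 11
combine 11, ze(16) → 27
combine be(21), et(22) → 43
combine de(26), 27 → 53
combine 43, 53 → 96
The encoded length is the sum of every internal node's weight: 11 + 27 + 43 + 53 + 96 = 230 bits.

230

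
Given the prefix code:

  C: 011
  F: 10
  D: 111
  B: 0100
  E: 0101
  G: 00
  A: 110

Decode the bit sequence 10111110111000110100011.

FDADGCBC

Read left to right; each codeword is recognised as soon as it completes (prefix code):
  10→F | 111→D | 110→A | 111→D | 00→G | 011→C | 0100→B | 011→C
Decoded message: FDADGCBC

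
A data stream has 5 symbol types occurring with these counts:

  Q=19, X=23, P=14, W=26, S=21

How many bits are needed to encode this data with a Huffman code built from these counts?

Greedily combine the two least-frequent nodes:
P(14) + Q(19) → 33
S(21) + X(23) → 44
W(26) + 33 → 59
44 + 59 → 103
The encoded length is the sum of every internal node's weight: 33 + 44 + 59 + 103 = 239 bits.

239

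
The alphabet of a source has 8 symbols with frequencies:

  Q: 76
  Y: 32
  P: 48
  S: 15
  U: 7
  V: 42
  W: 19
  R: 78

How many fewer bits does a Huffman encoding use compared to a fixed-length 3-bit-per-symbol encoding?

Fixed-length: 3 bits × 317 symbols = 951 bits.
Huffman merges:
merge U(7) and S(15): 22
merge W(19) and 22: 41
merge Y(32) and 41: 73
merge V(42) and P(48): 90
merge 73 and Q(76): 149
merge R(78) and 90: 168
merge 149 and 168: 317
Huffman total = 22 + 41 + 73 + 90 + 149 + 168 + 317 = 860 bits.
Saving = 951 − 860 = 91 bits.

91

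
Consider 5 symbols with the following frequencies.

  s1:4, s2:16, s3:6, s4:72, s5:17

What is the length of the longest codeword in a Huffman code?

Merge the two lowest-weight nodes at each step:
combine s1(4), s3(6) → 10
combine 10, s2(16) → 26
combine s5(17), 26 → 43
combine 43, s4(72) → 115
The first pair merged (s1, s3) ends up deepest, at depth 4.

4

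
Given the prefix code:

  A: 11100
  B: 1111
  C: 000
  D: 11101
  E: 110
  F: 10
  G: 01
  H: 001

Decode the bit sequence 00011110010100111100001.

Read left to right; each codeword is recognised as soon as it completes (prefix code):
  000→C | 1111→B | 001→H | 01→G | 001→H | 11100→A | 001→H
Decoded message: CBHGHAH

CBHGHAH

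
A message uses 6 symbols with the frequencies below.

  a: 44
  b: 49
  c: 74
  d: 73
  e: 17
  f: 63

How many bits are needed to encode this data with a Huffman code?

811

Build the Huffman tree bottom-up:
merge e(17) and a(44): 61
merge b(49) and 61: 110
merge f(63) and d(73): 136
merge c(74) and 110: 184
merge 136 and 184: 320
The encoded length is the sum of every internal node's weight: 61 + 110 + 136 + 184 + 320 = 811 bits.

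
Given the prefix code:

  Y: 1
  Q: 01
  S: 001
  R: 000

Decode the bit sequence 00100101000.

SSQR

Read left to right; each codeword is recognised as soon as it completes (prefix code):
  001→S | 001→S | 01→Q | 000→R
Decoded message: SSQR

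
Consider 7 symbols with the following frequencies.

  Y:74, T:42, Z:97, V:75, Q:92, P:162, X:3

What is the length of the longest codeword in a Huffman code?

Merge the two lowest-weight nodes at each step:
merge X(3) and T(42): 45
merge 45 and Y(74): 119
merge V(75) and Q(92): 167
merge Z(97) and 119: 216
merge P(162) and 167: 329
merge 216 and 329: 545
Maximum depth reached is 4.

4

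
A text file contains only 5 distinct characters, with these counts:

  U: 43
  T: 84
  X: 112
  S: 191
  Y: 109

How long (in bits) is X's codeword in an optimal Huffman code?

Build the tree from the bottom:
merge U(43) and T(84): 127
merge Y(109) and X(112): 221
merge 127 and S(191): 318
merge 221 and 318: 539
X sits 2 levels below the root, so its codeword is 2 bits.

2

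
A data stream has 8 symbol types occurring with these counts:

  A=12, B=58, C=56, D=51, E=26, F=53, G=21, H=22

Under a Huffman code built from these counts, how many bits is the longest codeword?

4

Merge the two lowest-weight nodes at each step:
combine A(12), G(21) → 33
combine H(22), E(26) → 48
combine 33, 48 → 81
combine D(51), F(53) → 104
combine C(56), B(58) → 114
combine 81, 104 → 185
combine 114, 185 → 299
Maximum depth reached is 4.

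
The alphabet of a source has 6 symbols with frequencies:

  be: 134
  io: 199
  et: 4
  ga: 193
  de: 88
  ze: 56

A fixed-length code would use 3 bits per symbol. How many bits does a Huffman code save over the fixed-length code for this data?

Fixed-length: 3 bits × 674 symbols = 2022 bits.
Huffman merges:
merge et(4) and ze(56): 60
merge 60 and de(88): 148
merge be(134) and 148: 282
merge ga(193) and io(199): 392
merge 282 and 392: 674
Huffman total = 60 + 148 + 282 + 392 + 674 = 1556 bits.
Saving = 2022 − 1556 = 466 bits.

466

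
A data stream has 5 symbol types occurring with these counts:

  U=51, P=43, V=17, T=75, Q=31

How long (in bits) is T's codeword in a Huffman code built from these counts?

Build the tree from the bottom:
merge V(17) and Q(31): 48
merge P(43) and 48: 91
merge U(51) and T(75): 126
merge 91 and 126: 217
The subtree containing T is merged 2 times, so code length = 2.

2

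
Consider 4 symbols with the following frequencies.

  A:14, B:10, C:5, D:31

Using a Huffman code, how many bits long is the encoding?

104

Build the Huffman tree bottom-up:
combine C(5), B(10) → 15
combine A(14), 15 → 29
combine 29, D(31) → 60
Total encoded bits = sum of merged weights = 15 + 29 + 60 = 104.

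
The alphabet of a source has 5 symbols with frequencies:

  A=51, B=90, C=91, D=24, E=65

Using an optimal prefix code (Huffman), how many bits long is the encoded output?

717

Greedily combine the two least-frequent nodes:
D(24) + A(51) → 75
E(65) + 75 → 140
B(90) + C(91) → 181
140 + 181 → 321
Each symbol's bit-cost is frequency × depth; summing gives 717 bits (equivalently 75 + 140 + 181 + 321).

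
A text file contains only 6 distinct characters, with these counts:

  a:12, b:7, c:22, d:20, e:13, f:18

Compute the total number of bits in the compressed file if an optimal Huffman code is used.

234

Merge the two smallest weights repeatedly:
b(7) + a(12) → 19
e(13) + f(18) → 31
19 + d(20) → 39
c(22) + 31 → 53
39 + 53 → 92
Total encoded bits = sum of merged weights = 19 + 31 + 39 + 53 + 92 = 234.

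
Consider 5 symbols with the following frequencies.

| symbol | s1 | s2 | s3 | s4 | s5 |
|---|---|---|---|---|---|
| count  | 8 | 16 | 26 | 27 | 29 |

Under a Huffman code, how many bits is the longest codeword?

Merge the two lowest-weight nodes at each step:
merge s1(8) and s2(16): 24
merge 24 and s3(26): 50
merge s4(27) and s5(29): 56
merge 50 and 56: 106
The first pair merged (s1, s2) ends up deepest, at depth 3.

3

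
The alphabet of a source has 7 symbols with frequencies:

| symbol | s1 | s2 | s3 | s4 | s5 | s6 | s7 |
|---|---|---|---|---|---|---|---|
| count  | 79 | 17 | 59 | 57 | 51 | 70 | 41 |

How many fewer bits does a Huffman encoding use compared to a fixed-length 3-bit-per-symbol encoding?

91

Fixed-length: 3 bits × 374 symbols = 1122 bits.
Huffman merges:
merge s2(17) and s7(41): 58
merge s5(51) and s4(57): 108
merge 58 and s3(59): 117
merge s6(70) and s1(79): 149
merge 108 and 117: 225
merge 149 and 225: 374
Huffman total = 58 + 108 + 117 + 149 + 225 + 374 = 1031 bits.
Saving = 1122 − 1031 = 91 bits.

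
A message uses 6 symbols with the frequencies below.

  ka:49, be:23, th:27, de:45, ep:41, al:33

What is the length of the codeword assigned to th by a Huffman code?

Repeatedly merge the two smallest:
merge be(23) and th(27): 50
merge al(33) and ep(41): 74
merge de(45) and ka(49): 94
merge 50 and 74: 124
merge 94 and 124: 218
th's leaf is at depth 3, giving a 3-bit codeword.

3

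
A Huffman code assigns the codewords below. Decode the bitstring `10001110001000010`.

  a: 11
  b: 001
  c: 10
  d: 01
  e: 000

Read left to right; each codeword is recognised as soon as it completes (prefix code):
  10→c | 001→b | 11→a | 000→e | 10→c | 000→e | 10→c
Decoded message: cbaecec

cbaecec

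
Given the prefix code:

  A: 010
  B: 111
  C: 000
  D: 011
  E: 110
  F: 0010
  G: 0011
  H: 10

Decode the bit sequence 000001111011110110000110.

CGEBHECE

Read left to right; each codeword is recognised as soon as it completes (prefix code):
  000→C | 0011→G | 110→E | 111→B | 10→H | 110→E | 000→C | 110→E
Decoded message: CGEBHECE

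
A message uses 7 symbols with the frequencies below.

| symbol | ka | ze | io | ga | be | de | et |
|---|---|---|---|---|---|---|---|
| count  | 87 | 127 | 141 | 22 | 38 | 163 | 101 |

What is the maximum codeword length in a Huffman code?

4

Merge the two lowest-weight nodes at each step:
ga(22) + be(38) → 60
60 + ka(87) → 147
et(101) + ze(127) → 228
io(141) + 147 → 288
de(163) + 228 → 391
288 + 391 → 679
The rarest symbols sit at the bottom; the longest codeword is 4 bits.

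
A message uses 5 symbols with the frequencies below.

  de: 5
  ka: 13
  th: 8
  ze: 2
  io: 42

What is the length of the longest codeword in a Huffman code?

4

Merge the two lowest-weight nodes at each step:
combine ze(2), de(5) → 7
combine 7, th(8) → 15
combine ka(13), 15 → 28
combine 28, io(42) → 70
Maximum depth reached is 4.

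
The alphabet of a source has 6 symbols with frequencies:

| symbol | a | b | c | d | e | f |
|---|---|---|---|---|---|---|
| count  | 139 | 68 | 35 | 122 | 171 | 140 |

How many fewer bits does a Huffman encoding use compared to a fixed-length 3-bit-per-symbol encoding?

347

Fixed-length: 3 bits × 675 symbols = 2025 bits.
Huffman merges:
c(35) + b(68) → 103
103 + d(122) → 225
a(139) + f(140) → 279
e(171) + 225 → 396
279 + 396 → 675
Huffman total = 103 + 225 + 279 + 396 + 675 = 1678 bits.
Saving = 2025 − 1678 = 347 bits.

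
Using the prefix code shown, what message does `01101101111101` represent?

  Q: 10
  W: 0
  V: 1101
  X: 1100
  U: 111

WVQUV

Read left to right; each codeword is recognised as soon as it completes (prefix code):
  0→W | 1101→V | 10→Q | 111→U | 1101→V
Decoded message: WVQUV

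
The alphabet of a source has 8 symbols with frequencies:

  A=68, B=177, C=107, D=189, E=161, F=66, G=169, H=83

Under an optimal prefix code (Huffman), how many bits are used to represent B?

Huffman merges, smallest pair first:
F(66) + A(68) → 134
H(83) + C(107) → 190
134 + E(161) → 295
G(169) + B(177) → 346
D(189) + 190 → 379
295 + 346 → 641
379 + 641 → 1020
The subtree containing B is merged 3 times, so code length = 3.

3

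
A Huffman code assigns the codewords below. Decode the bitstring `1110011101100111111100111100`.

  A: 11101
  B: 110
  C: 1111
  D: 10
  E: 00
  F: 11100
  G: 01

FADGCBGF

Read left to right; each codeword is recognised as soon as it completes (prefix code):
  11100→F | 11101→A | 10→D | 01→G | 1111→C | 110→B | 01→G | 11100→F
Decoded message: FADGCBGF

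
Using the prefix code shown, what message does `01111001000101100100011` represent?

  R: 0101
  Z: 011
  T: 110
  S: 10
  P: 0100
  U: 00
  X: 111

Read left to right; each codeword is recognised as soon as it completes (prefix code):
  011→Z | 110→T | 0100→P | 0101→R | 10→S | 0100→P | 011→Z
Decoded message: ZTPRSPZ

ZTPRSPZ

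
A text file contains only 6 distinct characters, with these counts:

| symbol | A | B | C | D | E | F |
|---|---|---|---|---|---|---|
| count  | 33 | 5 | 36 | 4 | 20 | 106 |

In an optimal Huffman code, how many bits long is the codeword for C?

Build the tree from the bottom:
D(4) + B(5) → 9
9 + E(20) → 29
29 + A(33) → 62
C(36) + 62 → 98
98 + F(106) → 204
C sits 2 levels below the root, so its codeword is 2 bits.

2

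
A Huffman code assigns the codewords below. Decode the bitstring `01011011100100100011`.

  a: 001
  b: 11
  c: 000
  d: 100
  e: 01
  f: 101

eefbaacb

Read left to right; each codeword is recognised as soon as it completes (prefix code):
  01→e | 01→e | 101→f | 11→b | 001→a | 001→a | 000→c | 11→b
Decoded message: eefbaacb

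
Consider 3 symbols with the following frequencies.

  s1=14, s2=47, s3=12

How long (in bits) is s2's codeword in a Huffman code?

Build the tree from the bottom:
merge s3(12) and s1(14): 26
merge 26 and s2(47): 73
s2 sits one level below the root: a 1-bit codeword.

1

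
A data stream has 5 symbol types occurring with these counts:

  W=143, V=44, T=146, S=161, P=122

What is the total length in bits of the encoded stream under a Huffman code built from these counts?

Merge the two smallest weights repeatedly:
V(44) + P(122) → 166
W(143) + T(146) → 289
S(161) + 166 → 327
289 + 327 → 616
Total encoded bits = sum of merged weights = 166 + 289 + 327 + 616 = 1398.

1398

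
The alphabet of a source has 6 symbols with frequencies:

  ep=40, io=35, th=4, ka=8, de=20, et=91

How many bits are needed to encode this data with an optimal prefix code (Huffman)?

416

Merge the two smallest weights repeatedly:
combine th(4), ka(8) → 12
combine 12, de(20) → 32
combine 32, io(35) → 67
combine ep(40), 67 → 107
combine et(91), 107 → 198
Total encoded bits = sum of merged weights = 12 + 32 + 67 + 107 + 198 = 416.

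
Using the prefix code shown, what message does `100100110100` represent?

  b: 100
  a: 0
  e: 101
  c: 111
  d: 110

bbdb

Read left to right; each codeword is recognised as soon as it completes (prefix code):
  100→b | 100→b | 110→d | 100→b
Decoded message: bbdb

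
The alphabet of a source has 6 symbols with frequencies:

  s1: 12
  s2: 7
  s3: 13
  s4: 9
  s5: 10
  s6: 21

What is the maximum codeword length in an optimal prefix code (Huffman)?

3

Merge the two lowest-weight nodes at each step:
combine s2(7), s4(9) → 16
combine s5(10), s1(12) → 22
combine s3(13), 16 → 29
combine s6(21), 22 → 43
combine 29, 43 → 72
Maximum depth reached is 3.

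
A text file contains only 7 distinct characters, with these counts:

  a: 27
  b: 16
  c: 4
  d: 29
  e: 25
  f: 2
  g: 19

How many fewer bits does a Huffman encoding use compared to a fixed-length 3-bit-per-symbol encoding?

Fixed-length: 3 bits × 122 symbols = 366 bits.
Huffman merges:
merge f(2) and c(4): 6
merge 6 and b(16): 22
merge g(19) and 22: 41
merge e(25) and a(27): 52
merge d(29) and 41: 70
merge 52 and 70: 122
Huffman total = 6 + 22 + 41 + 52 + 70 + 122 = 313 bits.
Saving = 366 − 313 = 53 bits.

53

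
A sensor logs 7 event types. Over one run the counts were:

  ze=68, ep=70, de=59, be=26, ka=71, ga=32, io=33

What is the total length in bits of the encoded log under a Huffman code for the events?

994

Build the Huffman tree bottom-up:
merge be(26) and ga(32): 58
merge io(33) and 58: 91
merge de(59) and ze(68): 127
merge ep(70) and ka(71): 141
merge 91 and 127: 218
merge 141 and 218: 359
Each symbol's bit-cost is frequency × depth; summing gives 994 bits (equivalently 58 + 91 + 127 + 141 + 218 + 359).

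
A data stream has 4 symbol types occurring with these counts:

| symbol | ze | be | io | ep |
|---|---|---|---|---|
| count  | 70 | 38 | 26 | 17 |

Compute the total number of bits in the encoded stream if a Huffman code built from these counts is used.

Merge the two smallest weights repeatedly:
merge ep(17) and io(26): 43
merge be(38) and 43: 81
merge ze(70) and 81: 151
The encoded length is the sum of every internal node's weight: 43 + 81 + 151 = 275 bits.

275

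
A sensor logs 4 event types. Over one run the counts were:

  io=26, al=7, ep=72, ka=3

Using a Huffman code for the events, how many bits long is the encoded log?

154

Build the Huffman tree bottom-up:
merge ka(3) and al(7): 10
merge 10 and io(26): 36
merge 36 and ep(72): 108
Each symbol's bit-cost is frequency × depth; summing gives 154 bits (equivalently 10 + 36 + 108).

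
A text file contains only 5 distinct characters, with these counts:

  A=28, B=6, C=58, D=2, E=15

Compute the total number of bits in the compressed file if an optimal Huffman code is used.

191

Greedily combine the two least-frequent nodes:
D(2) + B(6) → 8
8 + E(15) → 23
23 + A(28) → 51
51 + C(58) → 109
Total encoded bits = sum of merged weights = 8 + 23 + 51 + 109 = 191.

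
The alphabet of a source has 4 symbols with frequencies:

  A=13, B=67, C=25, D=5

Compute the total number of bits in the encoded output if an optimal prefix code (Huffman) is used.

171

Build the Huffman tree bottom-up:
D(5) + A(13) → 18
18 + C(25) → 43
43 + B(67) → 110
Total encoded bits = sum of merged weights = 18 + 43 + 110 = 171.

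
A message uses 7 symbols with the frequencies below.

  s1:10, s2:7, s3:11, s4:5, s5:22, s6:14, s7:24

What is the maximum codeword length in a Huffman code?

Merge the two lowest-weight nodes at each step:
merge s4(5) and s2(7): 12
merge s1(10) and s3(11): 21
merge 12 and s6(14): 26
merge 21 and s5(22): 43
merge s7(24) and 26: 50
merge 43 and 50: 93
The rarest symbols sit at the bottom; the longest codeword is 4 bits.

4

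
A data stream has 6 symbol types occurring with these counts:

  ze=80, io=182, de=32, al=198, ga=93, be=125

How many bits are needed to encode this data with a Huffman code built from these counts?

1737

Build the Huffman tree bottom-up:
merge de(32) and ze(80): 112
merge ga(93) and 112: 205
merge be(125) and io(182): 307
merge al(198) and 205: 403
merge 307 and 403: 710
Each symbol's bit-cost is frequency × depth; summing gives 1737 bits (equivalently 112 + 205 + 307 + 403 + 710).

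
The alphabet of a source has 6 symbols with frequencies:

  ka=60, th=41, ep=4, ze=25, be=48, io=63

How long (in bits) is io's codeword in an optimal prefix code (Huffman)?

Repeatedly merge the two smallest:
combine ep(4), ze(25) → 29
combine 29, th(41) → 70
combine be(48), ka(60) → 108
combine io(63), 70 → 133
combine 108, 133 → 241
io's leaf is at depth 2, giving a 2-bit codeword.

2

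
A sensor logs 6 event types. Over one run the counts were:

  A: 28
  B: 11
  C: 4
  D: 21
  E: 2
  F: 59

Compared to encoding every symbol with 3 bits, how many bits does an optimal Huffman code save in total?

Fixed-length: 3 bits × 125 symbols = 375 bits.
Huffman merges:
E(2) + C(4) → 6
6 + B(11) → 17
17 + D(21) → 38
A(28) + 38 → 66
F(59) + 66 → 125
Huffman total = 6 + 17 + 38 + 66 + 125 = 252 bits.
Saving = 375 − 252 = 123 bits.

123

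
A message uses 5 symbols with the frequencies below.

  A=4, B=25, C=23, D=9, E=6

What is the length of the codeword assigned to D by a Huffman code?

Repeatedly merge the two smallest:
A(4) + E(6) → 10
D(9) + 10 → 19
19 + C(23) → 42
B(25) + 42 → 67
The subtree containing D is merged 3 times, so code length = 3.

3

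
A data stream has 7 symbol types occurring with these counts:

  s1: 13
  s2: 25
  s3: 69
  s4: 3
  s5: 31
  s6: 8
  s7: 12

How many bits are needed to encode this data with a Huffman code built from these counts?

379

Build the Huffman tree bottom-up:
s4(3) + s6(8) → 11
11 + s7(12) → 23
s1(13) + 23 → 36
s2(25) + s5(31) → 56
36 + 56 → 92
s3(69) + 92 → 161
The encoded length is the sum of every internal node's weight: 11 + 23 + 36 + 56 + 92 + 161 = 379 bits.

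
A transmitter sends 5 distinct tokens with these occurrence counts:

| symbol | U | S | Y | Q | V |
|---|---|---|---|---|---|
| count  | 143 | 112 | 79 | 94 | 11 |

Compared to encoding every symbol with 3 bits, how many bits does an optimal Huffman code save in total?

349

Fixed-length: 3 bits × 439 symbols = 1317 bits.
Huffman merges:
merge V(11) and Y(79): 90
merge 90 and Q(94): 184
merge S(112) and U(143): 255
merge 184 and 255: 439
Huffman total = 90 + 184 + 255 + 439 = 968 bits.
Saving = 1317 − 968 = 349 bits.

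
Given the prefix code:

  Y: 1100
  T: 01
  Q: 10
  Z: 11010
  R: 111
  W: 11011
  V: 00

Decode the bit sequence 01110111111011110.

Read left to right; each codeword is recognised as soon as it completes (prefix code):
  01→T | 11011→W | 111→R | 10→Q | 111→R | 10→Q
Decoded message: TWRQRQ

TWRQRQ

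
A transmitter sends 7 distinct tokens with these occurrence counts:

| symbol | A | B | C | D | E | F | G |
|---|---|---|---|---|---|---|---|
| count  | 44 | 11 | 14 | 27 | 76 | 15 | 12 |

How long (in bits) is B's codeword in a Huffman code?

Repeatedly merge the two smallest:
merge B(11) and G(12): 23
merge C(14) and F(15): 29
merge 23 and D(27): 50
merge 29 and A(44): 73
merge 50 and 73: 123
merge E(76) and 123: 199
B sits 4 levels below the root, so its codeword is 4 bits.

4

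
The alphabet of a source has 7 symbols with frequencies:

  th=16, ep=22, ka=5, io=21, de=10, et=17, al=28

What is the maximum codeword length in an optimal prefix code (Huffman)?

Merge the two lowest-weight nodes at each step:
ka(5) + de(10) → 15
15 + th(16) → 31
et(17) + io(21) → 38
ep(22) + al(28) → 50
31 + 38 → 69
50 + 69 → 119
The rarest symbols sit at the bottom; the longest codeword is 4 bits.

4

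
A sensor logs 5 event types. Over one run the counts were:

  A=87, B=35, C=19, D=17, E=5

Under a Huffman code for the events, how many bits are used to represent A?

1

Repeatedly merge the two smallest:
merge E(5) and D(17): 22
merge C(19) and 22: 41
merge B(35) and 41: 76
merge 76 and A(87): 163
A is a child of the root — depth 1, so its codeword is a single bit.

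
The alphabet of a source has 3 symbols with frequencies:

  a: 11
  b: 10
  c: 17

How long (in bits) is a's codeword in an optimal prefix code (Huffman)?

2

Repeatedly merge the two smallest:
merge b(10) and a(11): 21
merge c(17) and 21: 38
a sits 2 levels below the root, so its codeword is 2 bits.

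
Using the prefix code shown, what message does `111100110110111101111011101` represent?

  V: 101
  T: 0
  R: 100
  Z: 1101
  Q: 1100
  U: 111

Read left to right; each codeword is recognised as soon as it completes (prefix code):
  111→U | 100→R | 1101→Z | 101→V | 111→U | 0→T | 111→U | 101→V | 1101→Z
Decoded message: URZVUTUVZ

URZVUTUVZ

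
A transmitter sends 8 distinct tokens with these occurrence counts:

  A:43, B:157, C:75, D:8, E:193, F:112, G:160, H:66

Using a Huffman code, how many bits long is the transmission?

Build the Huffman tree bottom-up:
combine D(8), A(43) → 51
combine 51, H(66) → 117
combine C(75), F(112) → 187
combine 117, B(157) → 274
combine G(160), 187 → 347
combine E(193), 274 → 467
combine 347, 467 → 814
Total encoded bits = sum of merged weights = 51 + 117 + 187 + 274 + 347 + 467 + 814 = 2257.

2257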